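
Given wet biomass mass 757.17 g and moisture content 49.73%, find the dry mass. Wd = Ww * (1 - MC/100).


Wd = Ww * (1 - MC/100)
= 757.17 * (1 - 49.73/100)
= 380.6294 g

380.6294 g


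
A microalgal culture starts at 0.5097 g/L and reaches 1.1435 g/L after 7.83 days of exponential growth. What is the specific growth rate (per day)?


mu = ln(X2/X1) / dt
= ln(1.1435/0.5097) / 7.83
= 0.1032 per day

0.1032 per day


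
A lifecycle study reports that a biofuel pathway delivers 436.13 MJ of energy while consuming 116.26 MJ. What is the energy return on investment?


EROI = E_out / E_in
= 436.13 / 116.26
= 3.7513

3.7513


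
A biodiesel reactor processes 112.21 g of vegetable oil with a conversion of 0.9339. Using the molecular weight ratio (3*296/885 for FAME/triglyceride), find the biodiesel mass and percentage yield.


m_FAME = oil * conv * (3 * 296 / 885) = oil * conv * (888/885)
= 112.21 * 0.9339 * 888 / 885
= 105.1481 g
Y = m_FAME / oil * 100 = conv * (888/885) * 100
= 0.9339 * 888 / 885 * 100
= 93.71%

105.1481 g FAME; Y = 93.71%


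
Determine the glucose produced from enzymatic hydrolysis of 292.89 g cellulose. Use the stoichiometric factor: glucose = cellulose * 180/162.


glucose = cellulose * 180/162
= 292.89 * 180/162
= 325.4333 g

325.4333 g


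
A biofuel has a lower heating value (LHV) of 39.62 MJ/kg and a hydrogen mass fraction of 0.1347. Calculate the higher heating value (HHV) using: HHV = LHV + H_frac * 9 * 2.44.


HHV = LHV + H_frac * 9 * 2.44
= 39.62 + 0.1347 * 9 * 2.44
= 42.5780 MJ/kg

42.5780 MJ/kg


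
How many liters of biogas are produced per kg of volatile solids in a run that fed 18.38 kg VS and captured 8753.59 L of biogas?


Y = V / VS
= 8753.59 / 18.38
= 476.2563 L/kg VS

476.2563 L/kg VS


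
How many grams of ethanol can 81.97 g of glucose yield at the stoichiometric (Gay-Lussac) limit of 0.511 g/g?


Theoretical ethanol yield: m_EtOH = 0.511 * m_glucose
m_EtOH = 0.511 * 81.97 = 41.8867 g

41.8867 g


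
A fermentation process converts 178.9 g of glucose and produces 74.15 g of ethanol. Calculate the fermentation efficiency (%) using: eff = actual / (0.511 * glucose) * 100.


Fermentation efficiency = (actual / (0.511 * glucose)) * 100
= (74.15 / (0.511 * 178.9)) * 100
= 81.1110%

81.1110%


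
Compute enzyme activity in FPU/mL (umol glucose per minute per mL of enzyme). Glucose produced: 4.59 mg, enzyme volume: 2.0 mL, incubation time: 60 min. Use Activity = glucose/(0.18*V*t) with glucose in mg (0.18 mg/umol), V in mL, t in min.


Activity = glucose_mg / (0.18 mg/umol * V_mL * t_min)
= 4.59 / (0.18 * 2.0 * 60)
= 0.2125 FPU/mL

0.2125 FPU/mL


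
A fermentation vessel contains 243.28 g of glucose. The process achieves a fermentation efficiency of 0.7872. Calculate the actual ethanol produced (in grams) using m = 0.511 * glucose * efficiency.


Actual ethanol: m = 0.511 * 243.28 * 0.7872
m = 97.8616 g

97.8616 g


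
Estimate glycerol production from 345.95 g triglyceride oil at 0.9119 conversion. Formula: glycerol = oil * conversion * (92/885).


glycerol = oil * conv * (92/885)
= 345.95 * 0.9119 * 92 / 885
= 32.7948 g

32.7948 g


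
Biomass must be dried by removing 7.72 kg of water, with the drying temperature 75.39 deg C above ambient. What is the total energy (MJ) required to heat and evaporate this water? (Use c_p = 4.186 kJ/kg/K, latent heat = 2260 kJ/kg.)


E = m_water * (4.186 * dT + 2260) / 1000
= 7.72 * (4.186 * 75.39 + 2260) / 1000
= 19.8835 MJ

19.8835 MJ


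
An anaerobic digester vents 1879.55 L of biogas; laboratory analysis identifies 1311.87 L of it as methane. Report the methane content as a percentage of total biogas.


CH4% = V_CH4 / V_total * 100
= 1311.87 / 1879.55 * 100
= 69.7970%

69.7970%


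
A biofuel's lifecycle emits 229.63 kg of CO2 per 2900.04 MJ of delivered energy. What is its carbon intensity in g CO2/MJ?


CI = CO2 * 1000 / E
= 229.63 * 1000 / 2900.04
= 79.1817 g CO2/MJ

79.1817 g CO2/MJ


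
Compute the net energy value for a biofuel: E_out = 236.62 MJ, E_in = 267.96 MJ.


NEV = E_out - E_in
= 236.62 - 267.96
= -31.3400 MJ

-31.3400 MJ


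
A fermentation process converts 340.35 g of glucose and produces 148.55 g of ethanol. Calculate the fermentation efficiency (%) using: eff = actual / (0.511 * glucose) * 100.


Fermentation efficiency = (actual / (0.511 * glucose)) * 100
= (148.55 / (0.511 * 340.35)) * 100
= 85.4134%

85.4134%


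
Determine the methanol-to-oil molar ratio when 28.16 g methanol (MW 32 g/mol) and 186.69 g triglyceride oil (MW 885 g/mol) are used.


Molar ratio = n_MeOH / n_oil = (MeOH/32) / (oil/885) = (MeOH * 885) / (32 * oil)
= (28.16 * 885) / (32 * 186.69)
= 4.1716

4.1716


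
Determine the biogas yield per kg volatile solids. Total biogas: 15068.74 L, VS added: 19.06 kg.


Y = V / VS
= 15068.74 / 19.06
= 790.5950 L/kg VS

790.5950 L/kg VS


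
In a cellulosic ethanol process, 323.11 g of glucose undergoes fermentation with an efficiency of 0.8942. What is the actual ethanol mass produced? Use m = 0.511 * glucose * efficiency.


Actual ethanol: m = 0.511 * 323.11 * 0.8942
m = 147.6407 g

147.6407 g


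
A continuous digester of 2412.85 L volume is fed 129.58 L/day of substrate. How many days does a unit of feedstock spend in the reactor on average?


HRT = V / Q
= 2412.85 / 129.58
= 18.6205 days

18.6205 days


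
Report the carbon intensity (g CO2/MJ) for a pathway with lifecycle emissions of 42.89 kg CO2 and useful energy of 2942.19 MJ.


CI = CO2 * 1000 / E
= 42.89 * 1000 / 2942.19
= 14.5776 g CO2/MJ

14.5776 g CO2/MJ


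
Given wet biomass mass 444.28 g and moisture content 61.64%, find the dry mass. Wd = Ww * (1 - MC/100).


Wd = Ww * (1 - MC/100)
= 444.28 * (1 - 61.64/100)
= 170.4258 g

170.4258 g


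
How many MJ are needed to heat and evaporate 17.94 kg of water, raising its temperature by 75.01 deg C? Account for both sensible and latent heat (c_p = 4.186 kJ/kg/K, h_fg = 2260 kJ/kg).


E = m_water * (4.186 * dT + 2260) / 1000
= 17.94 * (4.186 * 75.01 + 2260) / 1000
= 46.1774 MJ

46.1774 MJ


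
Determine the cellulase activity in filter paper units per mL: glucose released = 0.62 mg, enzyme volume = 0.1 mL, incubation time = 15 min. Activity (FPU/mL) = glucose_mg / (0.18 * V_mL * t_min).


Activity = glucose_mg / (0.18 mg/umol * V_mL * t_min)
= 0.62 / (0.18 * 0.1 * 15)
= 2.2963 FPU/mL

2.2963 FPU/mL


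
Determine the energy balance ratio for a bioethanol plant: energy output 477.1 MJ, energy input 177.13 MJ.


EROI = E_out / E_in
= 477.1 / 177.13
= 2.6935

2.6935


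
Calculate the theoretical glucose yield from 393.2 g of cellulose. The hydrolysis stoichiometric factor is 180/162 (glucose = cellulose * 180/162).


glucose = cellulose * 180/162
= 393.2 * 180/162
= 436.8889 g

436.8889 g


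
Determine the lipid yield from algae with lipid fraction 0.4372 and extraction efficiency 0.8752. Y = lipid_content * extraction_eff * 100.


Y = lipid_content * extraction_eff * 100
= 0.4372 * 0.8752 * 100
= 38.2637%

38.2637%


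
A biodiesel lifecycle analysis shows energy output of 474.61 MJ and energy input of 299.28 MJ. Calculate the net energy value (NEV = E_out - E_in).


NEV = E_out - E_in
= 474.61 - 299.28
= 175.3300 MJ

175.3300 MJ


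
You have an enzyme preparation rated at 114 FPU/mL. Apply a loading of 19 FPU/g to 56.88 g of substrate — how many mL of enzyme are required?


V = dosage * m_sub / activity
V = 19 * 56.88 / 114
V = 9.4800 mL

9.4800 mL


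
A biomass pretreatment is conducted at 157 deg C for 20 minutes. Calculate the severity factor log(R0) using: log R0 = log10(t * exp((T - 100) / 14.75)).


logR0 = log10(t * exp((T - 100) / 14.75))
= log10(20 * exp((157 - 100) / 14.75))
= 2.9793

2.9793


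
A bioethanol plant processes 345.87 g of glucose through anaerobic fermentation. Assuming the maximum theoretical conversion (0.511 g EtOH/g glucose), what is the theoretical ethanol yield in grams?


Theoretical ethanol yield: m_EtOH = 0.511 * m_glucose
m_EtOH = 0.511 * 345.87 = 176.7396 g

176.7396 g


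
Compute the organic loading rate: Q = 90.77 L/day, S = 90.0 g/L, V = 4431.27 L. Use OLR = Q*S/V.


OLR = Q * S / V
= 90.77 * 90.0 / 4431.27
= 1.8436 g/L/day

1.8436 g/L/day


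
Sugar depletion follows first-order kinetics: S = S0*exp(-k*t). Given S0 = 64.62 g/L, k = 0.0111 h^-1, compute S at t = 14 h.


S = S0 * exp(-k * t)
S = 64.62 * exp(-0.0111 * 14)
S = 55.3194 g/L

55.3194 g/L


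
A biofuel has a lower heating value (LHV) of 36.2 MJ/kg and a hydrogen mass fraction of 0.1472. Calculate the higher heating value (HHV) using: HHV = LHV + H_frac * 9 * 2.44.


HHV = LHV + H_frac * 9 * 2.44
= 36.2 + 0.1472 * 9 * 2.44
= 39.4325 MJ/kg

39.4325 MJ/kg


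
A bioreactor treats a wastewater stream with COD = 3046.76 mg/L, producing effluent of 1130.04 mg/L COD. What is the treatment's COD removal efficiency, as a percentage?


eta = (COD_in - COD_out) / COD_in * 100
= (3046.76 - 1130.04) / 3046.76 * 100
= 62.9101%

62.9101%


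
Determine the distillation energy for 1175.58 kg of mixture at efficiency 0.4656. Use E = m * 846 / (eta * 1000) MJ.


E = m * 846 / (eta * 1000)
= 1175.58 * 846 / (0.4656 * 1000)
= 2136.0410 MJ

2136.0410 MJ


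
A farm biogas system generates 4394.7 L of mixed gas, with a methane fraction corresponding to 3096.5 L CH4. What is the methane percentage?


CH4% = V_CH4 / V_total * 100
= 3096.5 / 4394.7 * 100
= 70.4599%

70.4599%


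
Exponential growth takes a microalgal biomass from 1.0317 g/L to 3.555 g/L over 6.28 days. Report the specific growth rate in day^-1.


mu = ln(X2/X1) / dt
= ln(3.555/1.0317) / 6.28
= 0.1970 per day

0.1970 per day


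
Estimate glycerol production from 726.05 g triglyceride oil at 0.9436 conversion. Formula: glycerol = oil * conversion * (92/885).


glycerol = oil * conv * (92/885)
= 726.05 * 0.9436 * 92 / 885
= 71.2195 g

71.2195 g


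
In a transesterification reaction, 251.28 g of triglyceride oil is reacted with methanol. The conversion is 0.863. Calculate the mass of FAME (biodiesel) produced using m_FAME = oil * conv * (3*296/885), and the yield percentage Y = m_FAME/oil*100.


m_FAME = oil * conv * (3 * 296 / 885) = oil * conv * (888/885)
= 251.28 * 0.863 * 888 / 885
= 217.5897 g
Y = m_FAME / oil * 100 = conv * (888/885) * 100
= 0.863 * 888 / 885 * 100
= 86.59%

217.5897 g FAME; Y = 86.59%


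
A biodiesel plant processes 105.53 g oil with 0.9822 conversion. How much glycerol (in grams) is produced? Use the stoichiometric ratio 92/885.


glycerol = oil * conv * (92/885)
= 105.53 * 0.9822 * 92 / 885
= 10.7751 g

10.7751 g


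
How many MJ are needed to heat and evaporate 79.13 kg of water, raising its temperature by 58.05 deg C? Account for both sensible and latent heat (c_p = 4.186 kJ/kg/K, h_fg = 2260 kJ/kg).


E = m_water * (4.186 * dT + 2260) / 1000
= 79.13 * (4.186 * 58.05 + 2260) / 1000
= 198.0622 MJ

198.0622 MJ


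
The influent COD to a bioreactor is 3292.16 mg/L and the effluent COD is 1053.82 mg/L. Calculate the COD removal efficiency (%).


eta = (COD_in - COD_out) / COD_in * 100
= (3292.16 - 1053.82) / 3292.16 * 100
= 67.9900%

67.9900%


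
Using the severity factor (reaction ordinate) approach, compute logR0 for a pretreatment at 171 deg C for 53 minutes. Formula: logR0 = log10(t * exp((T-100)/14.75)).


logR0 = log10(t * exp((T - 100) / 14.75))
= log10(53 * exp((171 - 100) / 14.75))
= 3.8148

3.8148


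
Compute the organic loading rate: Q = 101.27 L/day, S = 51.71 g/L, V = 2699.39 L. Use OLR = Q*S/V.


OLR = Q * S / V
= 101.27 * 51.71 / 2699.39
= 1.9399 g/L/day

1.9399 g/L/day


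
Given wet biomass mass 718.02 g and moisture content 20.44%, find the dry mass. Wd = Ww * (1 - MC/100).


Wd = Ww * (1 - MC/100)
= 718.02 * (1 - 20.44/100)
= 571.2567 g

571.2567 g


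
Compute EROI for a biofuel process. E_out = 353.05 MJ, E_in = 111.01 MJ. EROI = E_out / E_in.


EROI = E_out / E_in
= 353.05 / 111.01
= 3.1803

3.1803


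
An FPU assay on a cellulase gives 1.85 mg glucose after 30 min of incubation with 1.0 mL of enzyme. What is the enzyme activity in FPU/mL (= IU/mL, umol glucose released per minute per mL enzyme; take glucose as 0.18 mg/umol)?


Activity = glucose_mg / (0.18 mg/umol * V_mL * t_min)
= 1.85 / (0.18 * 1.0 * 30)
= 0.3426 FPU/mL

0.3426 FPU/mL


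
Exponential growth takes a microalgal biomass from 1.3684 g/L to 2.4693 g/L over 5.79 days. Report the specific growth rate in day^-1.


mu = ln(X2/X1) / dt
= ln(2.4693/1.3684) / 5.79
= 0.1020 per day

0.1020 per day


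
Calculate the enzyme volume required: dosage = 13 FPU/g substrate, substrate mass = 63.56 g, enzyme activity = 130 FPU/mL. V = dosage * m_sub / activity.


V = dosage * m_sub / activity
V = 13 * 63.56 / 130
V = 6.3560 mL

6.3560 mL


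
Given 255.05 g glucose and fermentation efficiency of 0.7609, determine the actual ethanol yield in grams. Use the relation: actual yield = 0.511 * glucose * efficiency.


Actual ethanol: m = 0.511 * 255.05 * 0.7609
m = 99.1685 g

99.1685 g


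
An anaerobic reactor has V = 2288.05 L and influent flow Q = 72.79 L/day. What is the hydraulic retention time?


HRT = V / Q
= 2288.05 / 72.79
= 31.4336 days

31.4336 days


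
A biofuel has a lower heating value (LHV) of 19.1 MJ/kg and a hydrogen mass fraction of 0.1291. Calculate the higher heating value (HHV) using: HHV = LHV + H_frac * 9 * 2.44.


HHV = LHV + H_frac * 9 * 2.44
= 19.1 + 0.1291 * 9 * 2.44
= 21.9350 MJ/kg

21.9350 MJ/kg


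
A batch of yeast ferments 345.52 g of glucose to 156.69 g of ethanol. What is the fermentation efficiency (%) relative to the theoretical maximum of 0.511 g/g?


Fermentation efficiency = (actual / (0.511 * glucose)) * 100
= (156.69 / (0.511 * 345.52)) * 100
= 88.7457%

88.7457%


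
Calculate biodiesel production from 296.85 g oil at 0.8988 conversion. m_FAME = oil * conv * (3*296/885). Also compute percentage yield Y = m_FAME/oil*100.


m_FAME = oil * conv * (3 * 296 / 885) = oil * conv * (888/885)
= 296.85 * 0.8988 * 888 / 885
= 267.7132 g
Y = m_FAME / oil * 100 = conv * (888/885) * 100
= 0.8988 * 888 / 885 * 100
= 90.18%

267.7132 g FAME; Y = 90.18%


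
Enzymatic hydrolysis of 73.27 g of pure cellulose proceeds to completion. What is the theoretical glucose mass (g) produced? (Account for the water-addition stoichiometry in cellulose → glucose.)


glucose = cellulose * 180/162
= 73.27 * 180/162
= 81.4111 g

81.4111 g


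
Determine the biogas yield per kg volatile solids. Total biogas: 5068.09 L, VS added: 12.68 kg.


Y = V / VS
= 5068.09 / 12.68
= 399.6916 L/kg VS

399.6916 L/kg VS


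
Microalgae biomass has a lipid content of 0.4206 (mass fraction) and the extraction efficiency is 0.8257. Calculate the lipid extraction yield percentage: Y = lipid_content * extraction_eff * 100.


Y = lipid_content * extraction_eff * 100
= 0.4206 * 0.8257 * 100
= 34.7289%

34.7289%


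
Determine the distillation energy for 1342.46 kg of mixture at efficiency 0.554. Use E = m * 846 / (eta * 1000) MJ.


E = m * 846 / (eta * 1000)
= 1342.46 * 846 / (0.554 * 1000)
= 2050.0382 MJ

2050.0382 MJ


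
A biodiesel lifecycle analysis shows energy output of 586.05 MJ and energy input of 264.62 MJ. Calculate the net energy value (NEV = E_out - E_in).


NEV = E_out - E_in
= 586.05 - 264.62
= 321.4300 MJ

321.4300 MJ


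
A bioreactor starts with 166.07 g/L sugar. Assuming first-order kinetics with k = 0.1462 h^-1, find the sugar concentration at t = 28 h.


S = S0 * exp(-k * t)
S = 166.07 * exp(-0.1462 * 28)
S = 2.7699 g/L

2.7699 g/L


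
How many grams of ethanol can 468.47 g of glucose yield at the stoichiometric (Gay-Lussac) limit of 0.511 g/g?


Theoretical ethanol yield: m_EtOH = 0.511 * m_glucose
m_EtOH = 0.511 * 468.47 = 239.3882 g

239.3882 g


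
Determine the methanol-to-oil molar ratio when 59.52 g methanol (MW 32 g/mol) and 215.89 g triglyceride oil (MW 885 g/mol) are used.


Molar ratio = n_MeOH / n_oil = (MeOH/32) / (oil/885) = (MeOH * 885) / (32 * oil)
= (59.52 * 885) / (32 * 215.89)
= 7.6247

7.6247


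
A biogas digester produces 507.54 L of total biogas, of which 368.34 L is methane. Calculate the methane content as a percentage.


CH4% = V_CH4 / V_total * 100
= 368.34 / 507.54 * 100
= 72.5736%

72.5736%


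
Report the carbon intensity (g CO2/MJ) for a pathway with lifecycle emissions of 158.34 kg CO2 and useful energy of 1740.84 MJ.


CI = CO2 * 1000 / E
= 158.34 * 1000 / 1740.84
= 90.9561 g CO2/MJ

90.9561 g CO2/MJ


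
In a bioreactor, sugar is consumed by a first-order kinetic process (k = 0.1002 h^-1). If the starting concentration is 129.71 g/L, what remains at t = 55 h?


S = S0 * exp(-k * t)
S = 129.71 * exp(-0.1002 * 55)
S = 0.5243 g/L

0.5243 g/L


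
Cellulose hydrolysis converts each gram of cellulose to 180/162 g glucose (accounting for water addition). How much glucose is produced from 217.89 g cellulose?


glucose = cellulose * 180/162
= 217.89 * 180/162
= 242.1000 g

242.1000 g


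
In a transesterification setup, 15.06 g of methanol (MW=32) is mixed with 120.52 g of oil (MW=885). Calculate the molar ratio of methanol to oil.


Molar ratio = n_MeOH / n_oil = (MeOH/32) / (oil/885) = (MeOH * 885) / (32 * oil)
= (15.06 * 885) / (32 * 120.52)
= 3.4559

3.4559


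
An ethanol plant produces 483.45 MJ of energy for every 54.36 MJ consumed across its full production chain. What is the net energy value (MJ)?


NEV = E_out - E_in
= 483.45 - 54.36
= 429.0900 MJ

429.0900 MJ


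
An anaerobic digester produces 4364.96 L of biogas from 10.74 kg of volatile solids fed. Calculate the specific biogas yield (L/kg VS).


Y = V / VS
= 4364.96 / 10.74
= 406.4209 L/kg VS

406.4209 L/kg VS


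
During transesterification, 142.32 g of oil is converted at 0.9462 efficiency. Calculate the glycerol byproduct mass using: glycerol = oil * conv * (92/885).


glycerol = oil * conv * (92/885)
= 142.32 * 0.9462 * 92 / 885
= 13.9989 g

13.9989 g


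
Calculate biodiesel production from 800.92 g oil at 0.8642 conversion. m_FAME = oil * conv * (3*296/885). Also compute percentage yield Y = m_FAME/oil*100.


m_FAME = oil * conv * (3 * 296 / 885) = oil * conv * (888/885)
= 800.92 * 0.8642 * 888 / 885
= 694.5014 g
Y = m_FAME / oil * 100 = conv * (888/885) * 100
= 0.8642 * 888 / 885 * 100
= 86.71%

694.5014 g FAME; Y = 86.71%


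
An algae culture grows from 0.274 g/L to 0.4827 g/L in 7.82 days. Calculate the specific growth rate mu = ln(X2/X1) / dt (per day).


mu = ln(X2/X1) / dt
= ln(0.4827/0.274) / 7.82
= 0.0724 per day

0.0724 per day


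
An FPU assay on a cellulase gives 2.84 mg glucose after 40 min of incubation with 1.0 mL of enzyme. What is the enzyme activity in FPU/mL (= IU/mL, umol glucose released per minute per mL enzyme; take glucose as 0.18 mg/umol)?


Activity = glucose_mg / (0.18 mg/umol * V_mL * t_min)
= 2.84 / (0.18 * 1.0 * 40)
= 0.3944 FPU/mL

0.3944 FPU/mL


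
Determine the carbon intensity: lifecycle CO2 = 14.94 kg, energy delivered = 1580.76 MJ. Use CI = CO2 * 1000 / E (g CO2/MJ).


CI = CO2 * 1000 / E
= 14.94 * 1000 / 1580.76
= 9.4512 g CO2/MJ

9.4512 g CO2/MJ


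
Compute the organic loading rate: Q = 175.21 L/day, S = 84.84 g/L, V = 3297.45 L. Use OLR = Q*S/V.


OLR = Q * S / V
= 175.21 * 84.84 / 3297.45
= 4.5080 g/L/day

4.5080 g/L/day


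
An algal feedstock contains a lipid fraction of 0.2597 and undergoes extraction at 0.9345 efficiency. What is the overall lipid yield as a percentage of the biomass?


Y = lipid_content * extraction_eff * 100
= 0.2597 * 0.9345 * 100
= 24.2690%

24.2690%


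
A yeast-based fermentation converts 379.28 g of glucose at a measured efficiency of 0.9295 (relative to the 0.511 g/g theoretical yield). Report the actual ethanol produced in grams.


Actual ethanol: m = 0.511 * 379.28 * 0.9295
m = 180.1483 g

180.1483 g


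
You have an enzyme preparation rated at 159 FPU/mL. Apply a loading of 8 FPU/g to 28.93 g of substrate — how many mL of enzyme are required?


V = dosage * m_sub / activity
V = 8 * 28.93 / 159
V = 1.4556 mL

1.4556 mL


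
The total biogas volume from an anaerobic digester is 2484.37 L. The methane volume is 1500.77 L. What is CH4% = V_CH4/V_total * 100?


CH4% = V_CH4 / V_total * 100
= 1500.77 / 2484.37 * 100
= 60.4085%

60.4085%


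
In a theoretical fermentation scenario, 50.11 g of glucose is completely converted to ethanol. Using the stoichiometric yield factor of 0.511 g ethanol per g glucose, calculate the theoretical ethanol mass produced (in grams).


Theoretical ethanol yield: m_EtOH = 0.511 * m_glucose
m_EtOH = 0.511 * 50.11 = 25.6062 g

25.6062 g


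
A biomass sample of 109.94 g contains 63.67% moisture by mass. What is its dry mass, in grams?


Wd = Ww * (1 - MC/100)
= 109.94 * (1 - 63.67/100)
= 39.9412 g

39.9412 g


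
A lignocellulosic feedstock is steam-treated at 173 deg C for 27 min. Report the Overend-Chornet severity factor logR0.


logR0 = log10(t * exp((T - 100) / 14.75))
= log10(27 * exp((173 - 100) / 14.75))
= 3.5808

3.5808


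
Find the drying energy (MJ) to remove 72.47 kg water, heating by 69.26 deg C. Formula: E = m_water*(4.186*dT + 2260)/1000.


E = m_water * (4.186 * dT + 2260) / 1000
= 72.47 * (4.186 * 69.26 + 2260) / 1000
= 184.7929 MJ

184.7929 MJ


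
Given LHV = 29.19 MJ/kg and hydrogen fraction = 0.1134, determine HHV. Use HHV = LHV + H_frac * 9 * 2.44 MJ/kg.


HHV = LHV + H_frac * 9 * 2.44
= 29.19 + 0.1134 * 9 * 2.44
= 31.6803 MJ/kg

31.6803 MJ/kg


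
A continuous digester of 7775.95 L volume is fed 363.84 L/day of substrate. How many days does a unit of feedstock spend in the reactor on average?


HRT = V / Q
= 7775.95 / 363.84
= 21.3719 days

21.3719 days


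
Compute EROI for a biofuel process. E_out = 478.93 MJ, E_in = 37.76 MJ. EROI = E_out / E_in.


EROI = E_out / E_in
= 478.93 / 37.76
= 12.6835

12.6835


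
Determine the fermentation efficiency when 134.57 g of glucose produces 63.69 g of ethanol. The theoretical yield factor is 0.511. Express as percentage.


Fermentation efficiency = (actual / (0.511 * glucose)) * 100
= (63.69 / (0.511 * 134.57)) * 100
= 92.6194%

92.6194%


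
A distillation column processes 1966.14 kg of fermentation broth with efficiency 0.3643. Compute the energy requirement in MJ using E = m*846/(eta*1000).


E = m * 846 / (eta * 1000)
= 1966.14 * 846 / (0.3643 * 1000)
= 4565.8920 MJ

4565.8920 MJ


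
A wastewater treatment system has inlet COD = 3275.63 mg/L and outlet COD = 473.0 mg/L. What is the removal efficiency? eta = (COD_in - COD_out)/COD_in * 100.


eta = (COD_in - COD_out) / COD_in * 100
= (3275.63 - 473.0) / 3275.63 * 100
= 85.5600%

85.5600%


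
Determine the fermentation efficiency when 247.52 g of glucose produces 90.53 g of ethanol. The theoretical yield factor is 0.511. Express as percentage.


Fermentation efficiency = (actual / (0.511 * glucose)) * 100
= (90.53 / (0.511 * 247.52)) * 100
= 71.5750%

71.5750%


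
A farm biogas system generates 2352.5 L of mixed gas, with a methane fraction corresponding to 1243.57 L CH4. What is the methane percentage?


CH4% = V_CH4 / V_total * 100
= 1243.57 / 2352.5 * 100
= 52.8616%

52.8616%


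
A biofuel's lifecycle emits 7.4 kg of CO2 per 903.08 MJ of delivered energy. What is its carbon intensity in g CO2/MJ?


CI = CO2 * 1000 / E
= 7.4 * 1000 / 903.08
= 8.1942 g CO2/MJ

8.1942 g CO2/MJ


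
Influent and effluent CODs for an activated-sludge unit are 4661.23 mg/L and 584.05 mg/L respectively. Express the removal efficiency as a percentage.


eta = (COD_in - COD_out) / COD_in * 100
= (4661.23 - 584.05) / 4661.23 * 100
= 87.4700%

87.4700%


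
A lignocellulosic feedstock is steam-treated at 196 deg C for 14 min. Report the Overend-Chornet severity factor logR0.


logR0 = log10(t * exp((T - 100) / 14.75))
= log10(14 * exp((196 - 100) / 14.75))
= 3.9727

3.9727


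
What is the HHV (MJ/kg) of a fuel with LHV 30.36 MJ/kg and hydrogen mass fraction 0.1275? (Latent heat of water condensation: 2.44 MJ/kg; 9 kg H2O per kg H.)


HHV = LHV + H_frac * 9 * 2.44
= 30.36 + 0.1275 * 9 * 2.44
= 33.1599 MJ/kg

33.1599 MJ/kg


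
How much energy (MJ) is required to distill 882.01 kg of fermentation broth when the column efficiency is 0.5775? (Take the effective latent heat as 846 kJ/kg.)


E = m * 846 / (eta * 1000)
= 882.01 * 846 / (0.5775 * 1000)
= 1292.0874 MJ

1292.0874 MJ


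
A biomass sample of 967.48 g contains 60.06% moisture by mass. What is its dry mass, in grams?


Wd = Ww * (1 - MC/100)
= 967.48 * (1 - 60.06/100)
= 386.4115 g

386.4115 g


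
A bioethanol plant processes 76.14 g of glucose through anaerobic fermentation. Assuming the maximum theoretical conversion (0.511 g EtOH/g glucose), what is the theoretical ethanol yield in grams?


Theoretical ethanol yield: m_EtOH = 0.511 * m_glucose
m_EtOH = 0.511 * 76.14 = 38.9075 g

38.9075 g


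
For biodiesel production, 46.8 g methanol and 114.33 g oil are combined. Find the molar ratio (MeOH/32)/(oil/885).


Molar ratio = n_MeOH / n_oil = (MeOH/32) / (oil/885) = (MeOH * 885) / (32 * oil)
= (46.8 * 885) / (32 * 114.33)
= 11.3208

11.3208


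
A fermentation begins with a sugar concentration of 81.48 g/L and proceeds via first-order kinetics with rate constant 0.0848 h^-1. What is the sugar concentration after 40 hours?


S = S0 * exp(-k * t)
S = 81.48 * exp(-0.0848 * 40)
S = 2.7411 g/L

2.7411 g/L


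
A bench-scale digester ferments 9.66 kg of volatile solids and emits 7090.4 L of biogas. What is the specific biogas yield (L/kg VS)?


Y = V / VS
= 7090.4 / 9.66
= 733.9959 L/kg VS

733.9959 L/kg VS


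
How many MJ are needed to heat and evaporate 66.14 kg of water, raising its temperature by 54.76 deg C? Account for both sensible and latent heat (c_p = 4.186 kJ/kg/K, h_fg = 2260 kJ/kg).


E = m_water * (4.186 * dT + 2260) / 1000
= 66.14 * (4.186 * 54.76 + 2260) / 1000
= 164.6374 MJ

164.6374 MJ


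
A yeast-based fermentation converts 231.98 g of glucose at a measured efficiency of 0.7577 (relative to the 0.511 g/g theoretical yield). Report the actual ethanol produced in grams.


Actual ethanol: m = 0.511 * 231.98 * 0.7577
m = 89.8191 g

89.8191 g


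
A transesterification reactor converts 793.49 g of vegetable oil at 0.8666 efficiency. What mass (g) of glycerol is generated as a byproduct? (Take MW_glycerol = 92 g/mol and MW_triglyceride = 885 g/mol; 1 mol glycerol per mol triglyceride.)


glycerol = oil * conv * (92/885)
= 793.49 * 0.8666 * 92 / 885
= 71.4833 g

71.4833 g


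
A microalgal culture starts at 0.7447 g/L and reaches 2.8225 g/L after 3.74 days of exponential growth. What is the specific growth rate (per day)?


mu = ln(X2/X1) / dt
= ln(2.8225/0.7447) / 3.74
= 0.3563 per day

0.3563 per day


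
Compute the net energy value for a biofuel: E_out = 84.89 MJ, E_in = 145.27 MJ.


NEV = E_out - E_in
= 84.89 - 145.27
= -60.3800 MJ

-60.3800 MJ


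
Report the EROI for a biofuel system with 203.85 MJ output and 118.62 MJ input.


EROI = E_out / E_in
= 203.85 / 118.62
= 1.7185

1.7185


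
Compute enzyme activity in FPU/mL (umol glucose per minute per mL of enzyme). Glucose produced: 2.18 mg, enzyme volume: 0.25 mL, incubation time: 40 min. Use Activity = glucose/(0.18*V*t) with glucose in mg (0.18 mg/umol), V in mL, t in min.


Activity = glucose_mg / (0.18 mg/umol * V_mL * t_min)
= 2.18 / (0.18 * 0.25 * 40)
= 1.2111 FPU/mL

1.2111 FPU/mL


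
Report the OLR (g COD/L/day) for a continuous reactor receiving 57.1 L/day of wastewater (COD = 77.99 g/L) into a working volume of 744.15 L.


OLR = Q * S / V
= 57.1 * 77.99 / 744.15
= 5.9843 g/L/day

5.9843 g/L/day


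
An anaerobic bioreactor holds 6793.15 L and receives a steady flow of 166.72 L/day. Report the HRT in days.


HRT = V / Q
= 6793.15 / 166.72
= 40.7459 days

40.7459 days


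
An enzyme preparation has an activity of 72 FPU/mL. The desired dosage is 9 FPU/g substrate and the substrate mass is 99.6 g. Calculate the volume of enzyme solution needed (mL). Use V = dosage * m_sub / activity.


V = dosage * m_sub / activity
V = 9 * 99.6 / 72
V = 12.4500 mL

12.4500 mL


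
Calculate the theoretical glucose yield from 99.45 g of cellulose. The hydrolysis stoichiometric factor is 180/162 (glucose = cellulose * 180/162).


glucose = cellulose * 180/162
= 99.45 * 180/162
= 110.5000 g

110.5000 g


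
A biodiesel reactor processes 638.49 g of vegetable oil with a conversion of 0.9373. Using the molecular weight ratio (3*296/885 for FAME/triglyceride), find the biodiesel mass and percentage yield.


m_FAME = oil * conv * (3 * 296 / 885) = oil * conv * (888/885)
= 638.49 * 0.9373 * 888 / 885
= 600.4853 g
Y = m_FAME / oil * 100 = conv * (888/885) * 100
= 0.9373 * 888 / 885 * 100
= 94.05%

600.4853 g FAME; Y = 94.05%


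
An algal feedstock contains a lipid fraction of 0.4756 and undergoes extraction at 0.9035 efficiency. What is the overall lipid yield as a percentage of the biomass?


Y = lipid_content * extraction_eff * 100
= 0.4756 * 0.9035 * 100
= 42.9705%

42.9705%


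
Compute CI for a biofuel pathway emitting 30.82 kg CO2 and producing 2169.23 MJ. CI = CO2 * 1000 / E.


CI = CO2 * 1000 / E
= 30.82 * 1000 / 2169.23
= 14.2078 g CO2/MJ

14.2078 g CO2/MJ


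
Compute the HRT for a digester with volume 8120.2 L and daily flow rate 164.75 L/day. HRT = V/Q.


HRT = V / Q
= 8120.2 / 164.75
= 49.2880 days

49.2880 days


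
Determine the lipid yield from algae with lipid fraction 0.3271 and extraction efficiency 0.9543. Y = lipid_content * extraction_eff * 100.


Y = lipid_content * extraction_eff * 100
= 0.3271 * 0.9543 * 100
= 31.2152%

31.2152%


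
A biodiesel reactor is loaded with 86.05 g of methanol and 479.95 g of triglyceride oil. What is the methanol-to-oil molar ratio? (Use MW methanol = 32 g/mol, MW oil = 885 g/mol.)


Molar ratio = n_MeOH / n_oil = (MeOH/32) / (oil/885) = (MeOH * 885) / (32 * oil)
= (86.05 * 885) / (32 * 479.95)
= 4.9585

4.9585


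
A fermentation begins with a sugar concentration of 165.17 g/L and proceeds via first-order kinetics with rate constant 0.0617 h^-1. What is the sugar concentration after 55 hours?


S = S0 * exp(-k * t)
S = 165.17 * exp(-0.0617 * 55)
S = 5.5482 g/L

5.5482 g/L


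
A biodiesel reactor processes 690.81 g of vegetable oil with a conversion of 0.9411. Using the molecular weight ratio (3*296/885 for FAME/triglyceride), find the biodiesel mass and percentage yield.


m_FAME = oil * conv * (3 * 296 / 885) = oil * conv * (888/885)
= 690.81 * 0.9411 * 888 / 885
= 652.3251 g
Y = m_FAME / oil * 100 = conv * (888/885) * 100
= 0.9411 * 888 / 885 * 100
= 94.43%

652.3251 g FAME; Y = 94.43%


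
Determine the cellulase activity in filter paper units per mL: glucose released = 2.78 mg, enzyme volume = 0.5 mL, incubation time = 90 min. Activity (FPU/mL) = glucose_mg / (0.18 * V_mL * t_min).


Activity = glucose_mg / (0.18 mg/umol * V_mL * t_min)
= 2.78 / (0.18 * 0.5 * 90)
= 0.3432 FPU/mL

0.3432 FPU/mL


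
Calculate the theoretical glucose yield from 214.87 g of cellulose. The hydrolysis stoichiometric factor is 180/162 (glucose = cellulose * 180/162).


glucose = cellulose * 180/162
= 214.87 * 180/162
= 238.7444 g

238.7444 g


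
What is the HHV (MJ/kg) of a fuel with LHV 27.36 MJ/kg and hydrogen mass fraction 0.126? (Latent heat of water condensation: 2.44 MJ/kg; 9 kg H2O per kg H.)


HHV = LHV + H_frac * 9 * 2.44
= 27.36 + 0.126 * 9 * 2.44
= 30.1270 MJ/kg

30.1270 MJ/kg


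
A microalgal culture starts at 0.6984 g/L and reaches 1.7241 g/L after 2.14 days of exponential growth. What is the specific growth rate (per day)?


mu = ln(X2/X1) / dt
= ln(1.7241/0.6984) / 2.14
= 0.4223 per day

0.4223 per day


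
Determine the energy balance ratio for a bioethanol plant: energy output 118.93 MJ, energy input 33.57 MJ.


EROI = E_out / E_in
= 118.93 / 33.57
= 3.5427

3.5427


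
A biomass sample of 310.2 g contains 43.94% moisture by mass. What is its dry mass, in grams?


Wd = Ww * (1 - MC/100)
= 310.2 * (1 - 43.94/100)
= 173.8981 g

173.8981 g


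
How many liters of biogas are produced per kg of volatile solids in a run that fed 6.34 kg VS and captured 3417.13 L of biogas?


Y = V / VS
= 3417.13 / 6.34
= 538.9795 L/kg VS

538.9795 L/kg VS


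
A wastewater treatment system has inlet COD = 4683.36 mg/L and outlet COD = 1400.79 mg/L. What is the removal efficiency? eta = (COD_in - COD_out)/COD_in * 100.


eta = (COD_in - COD_out) / COD_in * 100
= (4683.36 - 1400.79) / 4683.36 * 100
= 70.0901%

70.0901%


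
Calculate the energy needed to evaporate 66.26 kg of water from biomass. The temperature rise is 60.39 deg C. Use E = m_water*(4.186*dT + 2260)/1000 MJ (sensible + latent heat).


E = m_water * (4.186 * dT + 2260) / 1000
= 66.26 * (4.186 * 60.39 + 2260) / 1000
= 166.4976 MJ

166.4976 MJ


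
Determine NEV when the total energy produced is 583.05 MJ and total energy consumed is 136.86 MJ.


NEV = E_out - E_in
= 583.05 - 136.86
= 446.1900 MJ

446.1900 MJ


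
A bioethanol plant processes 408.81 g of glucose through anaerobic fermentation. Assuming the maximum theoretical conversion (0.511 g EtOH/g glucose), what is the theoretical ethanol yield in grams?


Theoretical ethanol yield: m_EtOH = 0.511 * m_glucose
m_EtOH = 0.511 * 408.81 = 208.9019 g

208.9019 g


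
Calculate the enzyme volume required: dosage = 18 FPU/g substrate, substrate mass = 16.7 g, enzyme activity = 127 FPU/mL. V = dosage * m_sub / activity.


V = dosage * m_sub / activity
V = 18 * 16.7 / 127
V = 2.3669 mL

2.3669 mL


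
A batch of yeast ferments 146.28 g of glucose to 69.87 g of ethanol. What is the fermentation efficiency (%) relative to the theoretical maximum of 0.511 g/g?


Fermentation efficiency = (actual / (0.511 * glucose)) * 100
= (69.87 / (0.511 * 146.28)) * 100
= 93.4727%

93.4727%


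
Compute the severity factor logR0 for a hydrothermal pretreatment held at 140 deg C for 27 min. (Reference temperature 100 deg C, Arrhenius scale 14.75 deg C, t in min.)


logR0 = log10(t * exp((T - 100) / 14.75))
= log10(27 * exp((140 - 100) / 14.75))
= 2.6091

2.6091


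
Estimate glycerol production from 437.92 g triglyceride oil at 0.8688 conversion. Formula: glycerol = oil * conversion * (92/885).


glycerol = oil * conv * (92/885)
= 437.92 * 0.8688 * 92 / 885
= 39.5512 g

39.5512 g


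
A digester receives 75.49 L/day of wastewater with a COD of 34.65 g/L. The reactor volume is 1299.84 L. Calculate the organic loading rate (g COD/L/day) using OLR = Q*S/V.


OLR = Q * S / V
= 75.49 * 34.65 / 1299.84
= 2.0123 g/L/day

2.0123 g/L/day


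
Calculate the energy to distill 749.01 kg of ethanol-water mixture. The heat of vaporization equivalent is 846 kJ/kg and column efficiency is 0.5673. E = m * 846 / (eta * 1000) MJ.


E = m * 846 / (eta * 1000)
= 749.01 * 846 / (0.5673 * 1000)
= 1116.9795 MJ

1116.9795 MJ


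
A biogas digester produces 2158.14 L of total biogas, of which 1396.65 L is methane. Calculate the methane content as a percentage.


CH4% = V_CH4 / V_total * 100
= 1396.65 / 2158.14 * 100
= 64.7154%

64.7154%


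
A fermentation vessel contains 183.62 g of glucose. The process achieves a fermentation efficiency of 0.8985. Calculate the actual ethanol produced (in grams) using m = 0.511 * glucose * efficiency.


Actual ethanol: m = 0.511 * 183.62 * 0.8985
m = 84.3061 g

84.3061 g


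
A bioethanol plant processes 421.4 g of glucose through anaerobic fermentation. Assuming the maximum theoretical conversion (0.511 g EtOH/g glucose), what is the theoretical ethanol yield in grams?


Theoretical ethanol yield: m_EtOH = 0.511 * m_glucose
m_EtOH = 0.511 * 421.4 = 215.3354 g

215.3354 g


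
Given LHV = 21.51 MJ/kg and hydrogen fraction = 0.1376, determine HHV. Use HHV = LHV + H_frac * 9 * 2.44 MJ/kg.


HHV = LHV + H_frac * 9 * 2.44
= 21.51 + 0.1376 * 9 * 2.44
= 24.5317 MJ/kg

24.5317 MJ/kg


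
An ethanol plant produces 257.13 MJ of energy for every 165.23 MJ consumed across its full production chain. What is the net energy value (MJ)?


NEV = E_out - E_in
= 257.13 - 165.23
= 91.9000 MJ

91.9000 MJ


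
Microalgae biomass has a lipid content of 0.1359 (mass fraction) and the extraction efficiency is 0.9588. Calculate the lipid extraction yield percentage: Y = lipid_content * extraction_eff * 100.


Y = lipid_content * extraction_eff * 100
= 0.1359 * 0.9588 * 100
= 13.0301%

13.0301%


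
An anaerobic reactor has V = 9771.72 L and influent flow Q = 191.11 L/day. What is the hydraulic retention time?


HRT = V / Q
= 9771.72 / 191.11
= 51.1314 days

51.1314 days


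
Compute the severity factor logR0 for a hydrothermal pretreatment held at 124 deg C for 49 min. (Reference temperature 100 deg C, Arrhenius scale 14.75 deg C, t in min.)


logR0 = log10(t * exp((T - 100) / 14.75))
= log10(49 * exp((124 - 100) / 14.75))
= 2.3968

2.3968


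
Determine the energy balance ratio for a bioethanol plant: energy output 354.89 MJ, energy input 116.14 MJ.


EROI = E_out / E_in
= 354.89 / 116.14
= 3.0557

3.0557


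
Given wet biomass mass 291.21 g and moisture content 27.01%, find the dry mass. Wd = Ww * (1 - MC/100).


Wd = Ww * (1 - MC/100)
= 291.21 * (1 - 27.01/100)
= 212.5542 g

212.5542 g


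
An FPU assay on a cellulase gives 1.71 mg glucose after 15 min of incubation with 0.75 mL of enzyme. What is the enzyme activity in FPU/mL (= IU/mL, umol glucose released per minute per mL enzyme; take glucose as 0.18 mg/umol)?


Activity = glucose_mg / (0.18 mg/umol * V_mL * t_min)
= 1.71 / (0.18 * 0.75 * 15)
= 0.8444 FPU/mL

0.8444 FPU/mL


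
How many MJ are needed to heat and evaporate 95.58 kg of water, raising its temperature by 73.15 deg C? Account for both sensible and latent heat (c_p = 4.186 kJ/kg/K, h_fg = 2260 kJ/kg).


E = m_water * (4.186 * dT + 2260) / 1000
= 95.58 * (4.186 * 73.15 + 2260) / 1000
= 245.2780 MJ

245.2780 MJ


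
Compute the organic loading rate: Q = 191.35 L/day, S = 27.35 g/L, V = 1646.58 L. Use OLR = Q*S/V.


OLR = Q * S / V
= 191.35 * 27.35 / 1646.58
= 3.1784 g/L/day

3.1784 g/L/day


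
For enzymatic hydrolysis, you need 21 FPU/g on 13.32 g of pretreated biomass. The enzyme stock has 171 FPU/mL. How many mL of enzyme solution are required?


V = dosage * m_sub / activity
V = 21 * 13.32 / 171
V = 1.6358 mL

1.6358 mL


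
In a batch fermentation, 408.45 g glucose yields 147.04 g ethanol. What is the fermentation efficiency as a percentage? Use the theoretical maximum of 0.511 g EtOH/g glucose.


Fermentation efficiency = (actual / (0.511 * glucose)) * 100
= (147.04 / (0.511 * 408.45)) * 100
= 70.4491%

70.4491%


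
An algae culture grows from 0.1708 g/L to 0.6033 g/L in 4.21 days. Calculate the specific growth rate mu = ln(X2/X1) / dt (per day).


mu = ln(X2/X1) / dt
= ln(0.6033/0.1708) / 4.21
= 0.2997 per day

0.2997 per day


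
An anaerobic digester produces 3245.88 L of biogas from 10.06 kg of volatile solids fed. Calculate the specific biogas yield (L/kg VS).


Y = V / VS
= 3245.88 / 10.06
= 322.6521 L/kg VS

322.6521 L/kg VS


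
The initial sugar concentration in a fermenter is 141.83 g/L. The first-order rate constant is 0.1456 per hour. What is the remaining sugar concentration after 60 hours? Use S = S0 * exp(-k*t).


S = S0 * exp(-k * t)
S = 141.83 * exp(-0.1456 * 60)
S = 0.0228 g/L

0.0228 g/L


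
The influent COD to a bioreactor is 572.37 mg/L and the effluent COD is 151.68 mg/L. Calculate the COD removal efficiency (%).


eta = (COD_in - COD_out) / COD_in * 100
= (572.37 - 151.68) / 572.37 * 100
= 73.4997%

73.4997%
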